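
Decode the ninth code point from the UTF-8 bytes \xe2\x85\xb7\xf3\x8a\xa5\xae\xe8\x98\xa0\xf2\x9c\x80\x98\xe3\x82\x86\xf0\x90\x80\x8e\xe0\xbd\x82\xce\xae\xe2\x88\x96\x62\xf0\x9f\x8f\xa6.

U+2216

Offset 0: leading byte 0xE2 = 11100010 → 3-byte char #1 = E2 85 B7.
Offset 3: leading byte 0xF3 = 11110011 → 4-byte char #2 = F3 8A A5 AE.
Offset 7: leading byte 0xE8 = 11101000 → 3-byte char #3 = E8 98 A0.
Offset 10: leading byte 0xF2 = 11110010 → 4-byte char #4 = F2 9C 80 98.
Offset 14: leading byte 0xE3 = 11100011 → 3-byte char #5 = E3 82 86.
Offset 17: leading byte 0xF0 = 11110000 → 4-byte char #6 = F0 90 80 8E.
Offset 21: leading byte 0xE0 = 11100000 → 3-byte char #7 = E0 BD 82.
Offset 24: leading byte 0xCE = 11001110 → 2-byte char #8 = CE AE.
Offset 26: leading byte 0xE2 = 11100010 → 3-byte char #9 = E2 88 96.
Leading byte 0xE2 = 11100010 matches 1110xxxx → 3-byte sequence.
Byte 1: 0xE2 = 11100010, payload 0010 (4 bits).
Byte 2: 0x88 = 10001000 (10xxxxxx ✓), payload 001000.
Byte 3: 0x96 = 10010110 (10xxxxxx ✓), payload 010110.
Concatenate: 0010001000010110 = 0x2216 (16 bits → U+2216).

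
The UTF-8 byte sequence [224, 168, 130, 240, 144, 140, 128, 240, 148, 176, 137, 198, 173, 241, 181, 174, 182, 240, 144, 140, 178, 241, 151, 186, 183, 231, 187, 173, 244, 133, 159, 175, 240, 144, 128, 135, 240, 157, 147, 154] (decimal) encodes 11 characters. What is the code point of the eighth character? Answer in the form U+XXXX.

U+7EED

Offset 0: leading byte 0xE0 = 11100000 → 3-byte char #1 = E0 A8 82.
Offset 3: leading byte 0xF0 = 11110000 → 4-byte char #2 = F0 90 8C 80.
Offset 7: leading byte 0xF0 = 11110000 → 4-byte char #3 = F0 94 B0 89.
Offset 11: leading byte 0xC6 = 11000110 → 2-byte char #4 = C6 AD.
Offset 13: leading byte 0xF1 = 11110001 → 4-byte char #5 = F1 B5 AE B6.
Offset 17: leading byte 0xF0 = 11110000 → 4-byte char #6 = F0 90 8C B2.
Offset 21: leading byte 0xF1 = 11110001 → 4-byte char #7 = F1 97 BA B7.
Offset 25: leading byte 0xE7 = 11100111 → 3-byte char #8 = E7 BB AD.
Leading byte 0xE7 = 11100111 matches 1110xxxx → 3-byte sequence.
Byte 1: 0xE7 = 11100111, payload 0111 (4 bits).
Byte 2: 0xBB = 10111011 (10xxxxxx ✓), payload 111011.
Byte 3: 0xAD = 10101101 (10xxxxxx ✓), payload 101101.
Concatenate: 0111111011101101 = 0x7EED (16 bits → U+7EED).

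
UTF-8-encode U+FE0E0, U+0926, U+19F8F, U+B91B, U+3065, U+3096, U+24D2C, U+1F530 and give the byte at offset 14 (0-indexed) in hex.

U+FE0E0 → 4-byte form F3 BE 83 A0 at offsets 0–3.
U+0926 → 3-byte form E0 A4 A6 at offsets 4–6.
U+19F8F → 4-byte form F0 99 BE 8F at offsets 7–10.
U+B91B → 3-byte form EB A4 9B at offsets 11–13.
U+3065 → 3-byte form E3 81 A5 at offsets 14–16.
Offset 14 falls in char 5's range; it's byte 1 of E3 81 A5 = 0xE3.

0xE3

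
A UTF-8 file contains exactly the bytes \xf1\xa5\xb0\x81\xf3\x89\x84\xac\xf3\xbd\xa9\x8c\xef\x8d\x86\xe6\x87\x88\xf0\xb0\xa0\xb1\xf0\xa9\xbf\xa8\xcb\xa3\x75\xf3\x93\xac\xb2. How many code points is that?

Byte at offset 0: 0xF1 = 11110001 → 4-byte char (#1). Advance 4.
Byte at offset 4: 0xF3 = 11110011 → 4-byte char (#2). Advance 4.
Byte at offset 8: 0xF3 = 11110011 → 4-byte char (#3). Advance 4.
Byte at offset 12: 0xEF = 11101111 → 3-byte char (#4). Advance 3.
Byte at offset 15: 0xE6 = 11100110 → 3-byte char (#5). Advance 3.
Byte at offset 18: 0xF0 = 11110000 → 4-byte char (#6). Advance 4.
Byte at offset 22: 0xF0 = 11110000 → 4-byte char (#7). Advance 4.
Byte at offset 26: 0xCB = 11001011 → 2-byte char (#8). Advance 2.
Byte at offset 28: 0x75 = 01110101 → 1-byte char (#9). Advance 1.
Byte at offset 29: 0xF3 = 11110011 → 4-byte char (#10). Advance 4.
Reached end at offset 33 after 10 code points.

10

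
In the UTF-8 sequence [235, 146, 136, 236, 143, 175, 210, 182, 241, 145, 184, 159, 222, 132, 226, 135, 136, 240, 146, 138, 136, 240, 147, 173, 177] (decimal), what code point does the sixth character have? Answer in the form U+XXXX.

U+21C8

Offset 0: leading byte 0xEB = 11101011 → 3-byte char #1 = EB 92 88.
Offset 3: leading byte 0xEC = 11101100 → 3-byte char #2 = EC 8F AF.
Offset 6: leading byte 0xD2 = 11010010 → 2-byte char #3 = D2 B6.
Offset 8: leading byte 0xF1 = 11110001 → 4-byte char #4 = F1 91 B8 9F.
Offset 12: leading byte 0xDE = 11011110 → 2-byte char #5 = DE 84.
Offset 14: leading byte 0xE2 = 11100010 → 3-byte char #6 = E2 87 88.
Leading byte 0xE2 = 11100010 matches 1110xxxx → 3-byte sequence.
Byte 1: 0xE2 = 11100010, payload 0010 (4 bits).
Byte 2: 0x87 = 10000111 (10xxxxxx ✓), payload 000111.
Byte 3: 0x88 = 10001000 (10xxxxxx ✓), payload 001000.
Concatenate: 0010000111001000 = 0x21C8 (16 bits → U+21C8).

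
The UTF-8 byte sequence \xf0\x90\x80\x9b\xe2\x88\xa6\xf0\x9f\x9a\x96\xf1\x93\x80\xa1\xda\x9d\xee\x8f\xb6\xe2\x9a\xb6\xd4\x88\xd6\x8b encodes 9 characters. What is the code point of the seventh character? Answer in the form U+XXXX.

U+26B6

Offset 0: leading byte 0xF0 = 11110000 → 4-byte char #1 = F0 90 80 9B.
Offset 4: leading byte 0xE2 = 11100010 → 3-byte char #2 = E2 88 A6.
Offset 7: leading byte 0xF0 = 11110000 → 4-byte char #3 = F0 9F 9A 96.
Offset 11: leading byte 0xF1 = 11110001 → 4-byte char #4 = F1 93 80 A1.
Offset 15: leading byte 0xDA = 11011010 → 2-byte char #5 = DA 9D.
Offset 17: leading byte 0xEE = 11101110 → 3-byte char #6 = EE 8F B6.
Offset 20: leading byte 0xE2 = 11100010 → 3-byte char #7 = E2 9A B6.
Leading byte 0xE2 = 11100010 matches 1110xxxx → 3-byte sequence.
Byte 1: 0xE2 = 11100010, payload 0010 (4 bits).
Byte 2: 0x9A = 10011010 (10xxxxxx ✓), payload 011010.
Byte 3: 0xB6 = 10110110 (10xxxxxx ✓), payload 110110.
Concatenate: 0010011010110110 = 0x26B6 (16 bits → U+26B6).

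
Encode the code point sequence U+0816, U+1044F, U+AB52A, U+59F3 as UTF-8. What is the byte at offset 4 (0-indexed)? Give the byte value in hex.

U+0816 → 3-byte form E0 A0 96 at offsets 0–2.
U+1044F → 4-byte form F0 90 91 8F at offsets 3–6.
Offset 4 falls in char 2's range; it's byte 2 of F0 90 91 8F = 0x90.

0x90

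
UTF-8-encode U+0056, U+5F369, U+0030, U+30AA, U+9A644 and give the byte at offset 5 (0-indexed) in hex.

0x30

U+0056 → 1-byte form 56 at offsets 0–0.
U+5F369 → 4-byte form F1 9F 8D A9 at offsets 1–4.
U+0030 → 1-byte form 30 at offsets 5–5.
Offset 5 falls in char 3's range; it's byte 1 of 30 = 0x30.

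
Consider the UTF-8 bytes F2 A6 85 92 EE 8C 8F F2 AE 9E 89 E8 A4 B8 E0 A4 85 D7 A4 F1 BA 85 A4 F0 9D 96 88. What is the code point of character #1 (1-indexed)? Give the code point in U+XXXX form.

U+A6152

Offset 0: leading byte 0xF2 = 11110010 → 4-byte char #1 = F2 A6 85 92.
Leading byte 0xF2 = 11110010 matches 11110xxx → 4-byte sequence.
Byte 1: 0xF2 = 11110010, payload 010 (3 bits).
Byte 2: 0xA6 = 10100110 (10xxxxxx ✓), payload 100110.
Byte 3: 0x85 = 10000101 (10xxxxxx ✓), payload 000101.
Byte 4: 0x92 = 10010010 (10xxxxxx ✓), payload 010010.
Concatenate: 010100110000101010010 = 0xA6152 (21 bits → U+A6152).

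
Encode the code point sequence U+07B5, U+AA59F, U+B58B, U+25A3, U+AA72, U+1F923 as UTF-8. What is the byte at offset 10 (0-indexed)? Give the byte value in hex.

0x96

U+07B5 → 2-byte form DE B5 at offsets 0–1.
U+AA59F → 4-byte form F2 AA 96 9F at offsets 2–5.
U+B58B → 3-byte form EB 96 8B at offsets 6–8.
U+25A3 → 3-byte form E2 96 A3 at offsets 9–11.
Offset 10 falls in char 4's range; it's byte 2 of E2 96 A3 = 0x96.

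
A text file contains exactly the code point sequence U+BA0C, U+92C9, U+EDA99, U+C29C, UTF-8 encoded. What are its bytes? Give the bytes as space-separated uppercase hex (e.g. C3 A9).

EB A8 8C E9 8B 89 F3 AD AA 99 EC 8A 9C

U+BA0C: 3-byte form → EB A8 8C.
U+92C9: 3-byte form → E9 8B 89.
U+EDA99: 4-byte form → F3 AD AA 99.
U+C29C: 3-byte form → EC 8A 9C.
Concatenated (13 bytes): EB A8 8C E9 8B 89 F3 AD AA 99 EC 8A 9C.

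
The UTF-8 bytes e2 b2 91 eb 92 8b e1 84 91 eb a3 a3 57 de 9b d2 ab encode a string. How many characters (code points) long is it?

Byte at offset 0: 0xE2 = 11100010 → 3-byte char (#1). Advance 3.
Byte at offset 3: 0xEB = 11101011 → 3-byte char (#2). Advance 3.
Byte at offset 6: 0xE1 = 11100001 → 3-byte char (#3). Advance 3.
Byte at offset 9: 0xEB = 11101011 → 3-byte char (#4). Advance 3.
Byte at offset 12: 0x57 = 01010111 → 1-byte char (#5). Advance 1.
Byte at offset 13: 0xDE = 11011110 → 2-byte char (#6). Advance 2.
Byte at offset 15: 0xD2 = 11010010 → 2-byte char (#7). Advance 2.
Reached end at offset 17 after 7 code points.

7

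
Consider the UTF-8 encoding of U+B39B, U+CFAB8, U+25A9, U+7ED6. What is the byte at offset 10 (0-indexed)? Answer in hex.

U+B39B → 3-byte form EB 8E 9B at offsets 0–2.
U+CFAB8 → 4-byte form F3 8F AA B8 at offsets 3–6.
U+25A9 → 3-byte form E2 96 A9 at offsets 7–9.
U+7ED6 → 3-byte form E7 BB 96 at offsets 10–12.
Offset 10 falls in char 4's range; it's byte 1 of E7 BB 96 = 0xE7.

0xE7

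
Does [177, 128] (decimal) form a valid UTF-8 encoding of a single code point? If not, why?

Byte 0xB1 = 10110001 has the form 10xxxxxx — a continuation byte — but there is no preceding leading byte.

invalid (continuation byte with no leading byte)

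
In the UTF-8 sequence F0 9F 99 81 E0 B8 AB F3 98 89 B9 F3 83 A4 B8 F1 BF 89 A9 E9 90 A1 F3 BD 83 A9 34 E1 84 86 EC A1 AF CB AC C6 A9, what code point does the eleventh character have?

Offset 0: leading byte 0xF0 = 11110000 → 4-byte char #1 = F0 9F 99 81.
Offset 4: leading byte 0xE0 = 11100000 → 3-byte char #2 = E0 B8 AB.
Offset 7: leading byte 0xF3 = 11110011 → 4-byte char #3 = F3 98 89 B9.
Offset 11: leading byte 0xF3 = 11110011 → 4-byte char #4 = F3 83 A4 B8.
Offset 15: leading byte 0xF1 = 11110001 → 4-byte char #5 = F1 BF 89 A9.
Offset 19: leading byte 0xE9 = 11101001 → 3-byte char #6 = E9 90 A1.
Offset 22: leading byte 0xF3 = 11110011 → 4-byte char #7 = F3 BD 83 A9.
Offset 26: leading byte 0x34 = 00110100 → 1-byte char #8 = 34.
Offset 27: leading byte 0xE1 = 11100001 → 3-byte char #9 = E1 84 86.
Offset 30: leading byte 0xEC = 11101100 → 3-byte char #10 = EC A1 AF.
Offset 33: leading byte 0xCB = 11001011 → 2-byte char #11 = CB AC.
Leading byte 0xCB = 11001011 matches 110xxxxx → 2-byte sequence.
Byte 1: 0xCB = 11001011, payload 01011 (5 bits).
Byte 2: 0xAC = 10101100 (10xxxxxx ✓), payload 101100.
Concatenate: 01011101100 = 0x2EC (11 bits → U+02EC).

U+02EC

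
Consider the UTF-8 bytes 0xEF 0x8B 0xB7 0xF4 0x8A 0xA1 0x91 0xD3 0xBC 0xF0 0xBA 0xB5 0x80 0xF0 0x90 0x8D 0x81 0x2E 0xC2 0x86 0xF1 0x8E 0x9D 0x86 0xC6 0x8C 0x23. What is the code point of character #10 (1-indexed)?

U+0023

Offset 0: leading byte 0xEF = 11101111 → 3-byte char #1 = EF 8B B7.
Offset 3: leading byte 0xF4 = 11110100 → 4-byte char #2 = F4 8A A1 91.
Offset 7: leading byte 0xD3 = 11010011 → 2-byte char #3 = D3 BC.
Offset 9: leading byte 0xF0 = 11110000 → 4-byte char #4 = F0 BA B5 80.
Offset 13: leading byte 0xF0 = 11110000 → 4-byte char #5 = F0 90 8D 81.
Offset 17: leading byte 0x2E = 00101110 → 1-byte char #6 = 2E.
Offset 18: leading byte 0xC2 = 11000010 → 2-byte char #7 = C2 86.
Offset 20: leading byte 0xF1 = 11110001 → 4-byte char #8 = F1 8E 9D 86.
Offset 24: leading byte 0xC6 = 11000110 → 2-byte char #9 = C6 8C.
Offset 26: leading byte 0x23 = 00100011 → 1-byte char #10 = 23.
Leading byte 0x23 = 00100011 matches 0xxxxxxx → 1-byte sequence.
Byte 1: 0x23 = 00100011, payload 0100011 (7 bits).
Concatenate: 0100011 = 0x23 (7 bits → U+0023).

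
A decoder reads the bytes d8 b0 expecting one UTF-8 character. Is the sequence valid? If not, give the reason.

valid

Leading byte 0xD8 = 11011000 → 2-byte form.
Continuation bytes 0xB0=10110000 all match 10xxxxxx.
Decoded value 0x630 is ≥ 0x80 (shortest form) and not a surrogate.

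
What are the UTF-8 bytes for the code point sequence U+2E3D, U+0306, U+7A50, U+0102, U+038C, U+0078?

E2 B8 BD CC 86 E7 A9 90 C4 82 CE 8C 78

U+2E3D: 3-byte form → E2 B8 BD.
U+0306: 2-byte form → CC 86.
U+7A50: 3-byte form → E7 A9 90.
U+0102: 2-byte form → C4 82.
U+038C: 2-byte form → CE 8C.
U+0078: 1-byte form → 78.
Concatenated (13 bytes): E2 B8 BD CC 86 E7 A9 90 C4 82 CE 8C 78.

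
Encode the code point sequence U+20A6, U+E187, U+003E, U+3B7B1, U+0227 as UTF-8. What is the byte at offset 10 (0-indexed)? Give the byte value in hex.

U+20A6 → 3-byte form E2 82 A6 at offsets 0–2.
U+E187 → 3-byte form EE 86 87 at offsets 3–5.
U+003E → 1-byte form 3E at offsets 6–6.
U+3B7B1 → 4-byte form F0 BB 9E B1 at offsets 7–10.
Offset 10 falls in char 4's range; it's byte 4 of F0 BB 9E B1 = 0xB1.

0xB1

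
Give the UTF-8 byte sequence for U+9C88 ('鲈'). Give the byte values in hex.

U+9C88 = 0x9C88 = 40072 decimal. In range U+0800–U+FFFF → 3-byte form: 1110xxxx 10xxxxxx 10xxxxxx.
Binary (16 bits): 1001110010001000.
Split 4+6+6: 1001 | 110010 | 001000.
Byte 1: 11101001 = 0xE9.
Byte 2: 10110010 = 0xB2.
Byte 3: 10001000 = 0x88.

E9 B2 88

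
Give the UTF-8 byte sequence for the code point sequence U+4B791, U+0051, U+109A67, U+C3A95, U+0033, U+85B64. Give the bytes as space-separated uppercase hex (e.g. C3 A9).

U+4B791: 4-byte form → F1 8B 9E 91.
U+0051: 1-byte form → 51.
U+109A67: 4-byte form → F4 89 A9 A7.
U+C3A95: 4-byte form → F3 83 AA 95.
U+0033: 1-byte form → 33.
U+85B64: 4-byte form → F2 85 AD A4.
Concatenated (18 bytes): F1 8B 9E 91 51 F4 89 A9 A7 F3 83 AA 95 33 F2 85 AD A4.

F1 8B 9E 91 51 F4 89 A9 A7 F3 83 AA 95 33 F2 85 AD A4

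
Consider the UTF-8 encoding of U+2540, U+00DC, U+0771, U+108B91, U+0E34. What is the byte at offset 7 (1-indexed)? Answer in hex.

0xB1

1-indexed offset 7 is 0-indexed offset 6.
U+2540 → 3-byte form E2 95 80 at offsets 0–2.
U+00DC → 2-byte form C3 9C at offsets 3–4.
U+0771 → 2-byte form DD B1 at offsets 5–6.
Offset 6 falls in char 3's range; it's byte 2 of DD B1 = 0xB1.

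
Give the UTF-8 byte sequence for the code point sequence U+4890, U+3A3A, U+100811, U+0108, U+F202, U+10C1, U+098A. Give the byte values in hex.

E4 A2 90 E3 A8 BA F4 80 A0 91 C4 88 EF 88 82 E1 83 81 E0 A6 8A

U+4890: 3-byte form → E4 A2 90.
U+3A3A: 3-byte form → E3 A8 BA.
U+100811: 4-byte form → F4 80 A0 91.
U+0108: 2-byte form → C4 88.
U+F202: 3-byte form → EF 88 82.
U+10C1: 3-byte form → E1 83 81.
U+098A: 3-byte form → E0 A6 8A.
Concatenated (21 bytes): E4 A2 90 E3 A8 BA F4 80 A0 91 C4 88 EF 88 82 E1 83 81 E0 A6 8A.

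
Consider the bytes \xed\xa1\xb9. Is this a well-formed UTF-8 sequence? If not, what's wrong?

Structurally a 3-byte sequence; payload = 0xD879.
But 0xD879 is in U+D800–U+DFFF, the surrogate range. Surrogates are not Unicode scalar values and are forbidden in UTF-8.

invalid (encodes a surrogate (U+D800–U+DFFF))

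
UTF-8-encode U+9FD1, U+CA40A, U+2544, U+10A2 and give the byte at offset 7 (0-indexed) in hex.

0xE2

U+9FD1 → 3-byte form E9 BF 91 at offsets 0–2.
U+CA40A → 4-byte form F3 8A 90 8A at offsets 3–6.
U+2544 → 3-byte form E2 95 84 at offsets 7–9.
Offset 7 falls in char 3's range; it's byte 1 of E2 95 84 = 0xE2.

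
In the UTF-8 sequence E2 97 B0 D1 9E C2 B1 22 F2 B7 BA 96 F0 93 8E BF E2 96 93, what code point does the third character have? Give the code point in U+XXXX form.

U+00B1

Offset 0: leading byte 0xE2 = 11100010 → 3-byte char #1 = E2 97 B0.
Offset 3: leading byte 0xD1 = 11010001 → 2-byte char #2 = D1 9E.
Offset 5: leading byte 0xC2 = 11000010 → 2-byte char #3 = C2 B1.
Leading byte 0xC2 = 11000010 matches 110xxxxx → 2-byte sequence.
Byte 1: 0xC2 = 11000010, payload 00010 (5 bits).
Byte 2: 0xB1 = 10110001 (10xxxxxx ✓), payload 110001.
Concatenate: 00010110001 = 0xB1 (11 bits → U+00B1).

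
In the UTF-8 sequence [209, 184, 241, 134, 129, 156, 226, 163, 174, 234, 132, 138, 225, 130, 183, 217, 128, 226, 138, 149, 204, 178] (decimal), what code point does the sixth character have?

Offset 0: leading byte 0xD1 = 11010001 → 2-byte char #1 = D1 B8.
Offset 2: leading byte 0xF1 = 11110001 → 4-byte char #2 = F1 86 81 9C.
Offset 6: leading byte 0xE2 = 11100010 → 3-byte char #3 = E2 A3 AE.
Offset 9: leading byte 0xEA = 11101010 → 3-byte char #4 = EA 84 8A.
Offset 12: leading byte 0xE1 = 11100001 → 3-byte char #5 = E1 82 B7.
Offset 15: leading byte 0xD9 = 11011001 → 2-byte char #6 = D9 80.
Leading byte 0xD9 = 11011001 matches 110xxxxx → 2-byte sequence.
Byte 1: 0xD9 = 11011001, payload 11001 (5 bits).
Byte 2: 0x80 = 10000000 (10xxxxxx ✓), payload 000000.
Concatenate: 11001000000 = 0x640 (11 bits → U+0640).

U+0640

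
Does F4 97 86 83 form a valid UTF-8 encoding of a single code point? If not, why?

Leading byte 0xF4 = 11110100 → 4-byte form.
Payload = 0x117183, which exceeds U+10FFFF, the maximum Unicode code point. (Leading bytes F5–FF, or F4 followed by ≥ 0x90, are invalid.)

invalid (encodes a value above U+10FFFF)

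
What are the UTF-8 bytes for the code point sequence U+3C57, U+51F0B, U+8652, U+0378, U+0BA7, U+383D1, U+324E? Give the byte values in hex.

U+3C57: 3-byte form → E3 B1 97.
U+51F0B: 4-byte form → F1 91 BC 8B.
U+8652: 3-byte form → E8 99 92.
U+0378: 2-byte form → CD B8.
U+0BA7: 3-byte form → E0 AE A7.
U+383D1: 4-byte form → F0 B8 8F 91.
U+324E: 3-byte form → E3 89 8E.
Concatenated (22 bytes): E3 B1 97 F1 91 BC 8B E8 99 92 CD B8 E0 AE A7 F0 B8 8F 91 E3 89 8E.

E3 B1 97 F1 91 BC 8B E8 99 92 CD B8 E0 AE A7 F0 B8 8F 91 E3 89 8E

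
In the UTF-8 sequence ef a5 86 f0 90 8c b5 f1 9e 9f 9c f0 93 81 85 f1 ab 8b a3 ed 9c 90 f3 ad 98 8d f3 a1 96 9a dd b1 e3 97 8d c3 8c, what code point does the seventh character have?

U+ED60D

Offset 0: leading byte 0xEF = 11101111 → 3-byte char #1 = EF A5 86.
Offset 3: leading byte 0xF0 = 11110000 → 4-byte char #2 = F0 90 8C B5.
Offset 7: leading byte 0xF1 = 11110001 → 4-byte char #3 = F1 9E 9F 9C.
Offset 11: leading byte 0xF0 = 11110000 → 4-byte char #4 = F0 93 81 85.
Offset 15: leading byte 0xF1 = 11110001 → 4-byte char #5 = F1 AB 8B A3.
Offset 19: leading byte 0xED = 11101101 → 3-byte char #6 = ED 9C 90.
Offset 22: leading byte 0xF3 = 11110011 → 4-byte char #7 = F3 AD 98 8D.
Leading byte 0xF3 = 11110011 matches 11110xxx → 4-byte sequence.
Byte 1: 0xF3 = 11110011, payload 011 (3 bits).
Byte 2: 0xAD = 10101101 (10xxxxxx ✓), payload 101101.
Byte 3: 0x98 = 10011000 (10xxxxxx ✓), payload 011000.
Byte 4: 0x8D = 10001101 (10xxxxxx ✓), payload 001101.
Concatenate: 011101101011000001101 = 0xED60D (21 bits → U+ED60D).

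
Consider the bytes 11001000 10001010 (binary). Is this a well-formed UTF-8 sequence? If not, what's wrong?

Leading byte 0xC8 = 11001000 → 2-byte form.
Continuation bytes 0x8A=10001010 all match 10xxxxxx.
Decoded value 0x20A is ≥ 0x80 (shortest form) and not a surrogate.

valid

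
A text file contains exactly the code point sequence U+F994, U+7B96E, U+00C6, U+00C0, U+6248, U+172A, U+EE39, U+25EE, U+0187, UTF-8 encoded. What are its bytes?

U+F994: 3-byte form → EF A6 94.
U+7B96E: 4-byte form → F1 BB A5 AE.
U+00C6: 2-byte form → C3 86.
U+00C0: 2-byte form → C3 80.
U+6248: 3-byte form → E6 89 88.
U+172A: 3-byte form → E1 9C AA.
U+EE39: 3-byte form → EE B8 B9.
U+25EE: 3-byte form → E2 97 AE.
U+0187: 2-byte form → C6 87.
Concatenated (25 bytes): EF A6 94 F1 BB A5 AE C3 86 C3 80 E6 89 88 E1 9C AA EE B8 B9 E2 97 AE C6 87.

EF A6 94 F1 BB A5 AE C3 86 C3 80 E6 89 88 E1 9C AA EE B8 B9 E2 97 AE C6 87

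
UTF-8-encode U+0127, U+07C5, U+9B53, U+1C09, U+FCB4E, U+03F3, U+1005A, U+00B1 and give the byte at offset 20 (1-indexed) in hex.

0x9A

1-indexed offset 20 is 0-indexed offset 19.
U+0127 → 2-byte form C4 A7 at offsets 0–1.
U+07C5 → 2-byte form DF 85 at offsets 2–3.
U+9B53 → 3-byte form E9 AD 93 at offsets 4–6.
U+1C09 → 3-byte form E1 B0 89 at offsets 7–9.
U+FCB4E → 4-byte form F3 BC AD 8E at offsets 10–13.
U+03F3 → 2-byte form CF B3 at offsets 14–15.
U+1005A → 4-byte form F0 90 81 9A at offsets 16–19.
Offset 19 falls in char 7's range; it's byte 4 of F0 90 81 9A = 0x9A.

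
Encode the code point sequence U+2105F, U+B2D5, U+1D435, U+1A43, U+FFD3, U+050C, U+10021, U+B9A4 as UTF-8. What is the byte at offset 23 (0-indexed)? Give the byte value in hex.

U+2105F → 4-byte form F0 A1 81 9F at offsets 0–3.
U+B2D5 → 3-byte form EB 8B 95 at offsets 4–6.
U+1D435 → 4-byte form F0 9D 90 B5 at offsets 7–10.
U+1A43 → 3-byte form E1 A9 83 at offsets 11–13.
U+FFD3 → 3-byte form EF BF 93 at offsets 14–16.
U+050C → 2-byte form D4 8C at offsets 17–18.
U+10021 → 4-byte form F0 90 80 A1 at offsets 19–22.
U+B9A4 → 3-byte form EB A6 A4 at offsets 23–25.
Offset 23 falls in char 8's range; it's byte 1 of EB A6 A4 = 0xEB.

0xEB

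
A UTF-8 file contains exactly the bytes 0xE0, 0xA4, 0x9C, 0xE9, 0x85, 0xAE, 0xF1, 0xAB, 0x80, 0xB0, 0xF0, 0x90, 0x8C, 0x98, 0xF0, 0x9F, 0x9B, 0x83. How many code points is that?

Byte at offset 0: 0xE0 = 11100000 → 3-byte char (#1). Advance 3.
Byte at offset 3: 0xE9 = 11101001 → 3-byte char (#2). Advance 3.
Byte at offset 6: 0xF1 = 11110001 → 4-byte char (#3). Advance 4.
Byte at offset 10: 0xF0 = 11110000 → 4-byte char (#4). Advance 4.
Byte at offset 14: 0xF0 = 11110000 → 4-byte char (#5). Advance 4.
Reached end at offset 18 after 5 code points.

5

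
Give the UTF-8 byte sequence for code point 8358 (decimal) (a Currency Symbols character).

U+20A6 = 0x20A6 = 8358 decimal. In range U+0800–U+FFFF → 3-byte form: 1110xxxx 10xxxxxx 10xxxxxx.
Binary (16 bits): 0010000010100110.
Split 4+6+6: 0010 | 000010 | 100110.
Byte 1: 11100010 = 0xE2.
Byte 2: 10000010 = 0x82.
Byte 3: 10100110 = 0xA6.

E2 82 A6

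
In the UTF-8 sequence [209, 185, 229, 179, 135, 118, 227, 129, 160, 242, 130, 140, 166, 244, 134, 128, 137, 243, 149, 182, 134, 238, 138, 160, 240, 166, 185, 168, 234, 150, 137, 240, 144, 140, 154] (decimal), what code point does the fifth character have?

Offset 0: leading byte 0xD1 = 11010001 → 2-byte char #1 = D1 B9.
Offset 2: leading byte 0xE5 = 11100101 → 3-byte char #2 = E5 B3 87.
Offset 5: leading byte 0x76 = 01110110 → 1-byte char #3 = 76.
Offset 6: leading byte 0xE3 = 11100011 → 3-byte char #4 = E3 81 A0.
Offset 9: leading byte 0xF2 = 11110010 → 4-byte char #5 = F2 82 8C A6.
Leading byte 0xF2 = 11110010 matches 11110xxx → 4-byte sequence.
Byte 1: 0xF2 = 11110010, payload 010 (3 bits).
Byte 2: 0x82 = 10000010 (10xxxxxx ✓), payload 000010.
Byte 3: 0x8C = 10001100 (10xxxxxx ✓), payload 001100.
Byte 4: 0xA6 = 10100110 (10xxxxxx ✓), payload 100110.
Concatenate: 010000010001100100110 = 0x82326 (21 bits → U+82326).

U+82326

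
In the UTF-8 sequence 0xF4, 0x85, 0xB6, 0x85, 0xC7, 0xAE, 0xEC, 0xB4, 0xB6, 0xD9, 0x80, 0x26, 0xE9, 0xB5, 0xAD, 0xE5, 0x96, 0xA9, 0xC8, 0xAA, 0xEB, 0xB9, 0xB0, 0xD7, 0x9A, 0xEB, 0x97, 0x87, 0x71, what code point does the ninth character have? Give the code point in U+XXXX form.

Offset 0: leading byte 0xF4 = 11110100 → 4-byte char #1 = F4 85 B6 85.
Offset 4: leading byte 0xC7 = 11000111 → 2-byte char #2 = C7 AE.
Offset 6: leading byte 0xEC = 11101100 → 3-byte char #3 = EC B4 B6.
Offset 9: leading byte 0xD9 = 11011001 → 2-byte char #4 = D9 80.
Offset 11: leading byte 0x26 = 00100110 → 1-byte char #5 = 26.
Offset 12: leading byte 0xE9 = 11101001 → 3-byte char #6 = E9 B5 AD.
Offset 15: leading byte 0xE5 = 11100101 → 3-byte char #7 = E5 96 A9.
Offset 18: leading byte 0xC8 = 11001000 → 2-byte char #8 = C8 AA.
Offset 20: leading byte 0xEB = 11101011 → 3-byte char #9 = EB B9 B0.
Leading byte 0xEB = 11101011 matches 1110xxxx → 3-byte sequence.
Byte 1: 0xEB = 11101011, payload 1011 (4 bits).
Byte 2: 0xB9 = 10111001 (10xxxxxx ✓), payload 111001.
Byte 3: 0xB0 = 10110000 (10xxxxxx ✓), payload 110000.
Concatenate: 1011111001110000 = 0xBE70 (16 bits → U+BE70).

U+BE70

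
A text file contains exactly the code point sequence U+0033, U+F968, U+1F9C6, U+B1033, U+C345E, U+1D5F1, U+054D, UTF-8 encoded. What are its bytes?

U+0033: 1-byte form → 33.
U+F968: 3-byte form → EF A5 A8.
U+1F9C6: 4-byte form → F0 9F A7 86.
U+B1033: 4-byte form → F2 B1 80 B3.
U+C345E: 4-byte form → F3 83 91 9E.
U+1D5F1: 4-byte form → F0 9D 97 B1.
U+054D: 2-byte form → D5 8D.
Concatenated (22 bytes): 33 EF A5 A8 F0 9F A7 86 F2 B1 80 B3 F3 83 91 9E F0 9D 97 B1 D5 8D.

33 EF A5 A8 F0 9F A7 86 F2 B1 80 B3 F3 83 91 9E F0 9D 97 B1 D5 8D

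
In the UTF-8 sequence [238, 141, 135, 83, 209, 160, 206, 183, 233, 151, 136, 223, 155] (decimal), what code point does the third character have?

Offset 0: leading byte 0xEE = 11101110 → 3-byte char #1 = EE 8D 87.
Offset 3: leading byte 0x53 = 01010011 → 1-byte char #2 = 53.
Offset 4: leading byte 0xD1 = 11010001 → 2-byte char #3 = D1 A0.
Leading byte 0xD1 = 11010001 matches 110xxxxx → 2-byte sequence.
Byte 1: 0xD1 = 11010001, payload 10001 (5 bits).
Byte 2: 0xA0 = 10100000 (10xxxxxx ✓), payload 100000.
Concatenate: 10001100000 = 0x460 (11 bits → U+0460).

U+0460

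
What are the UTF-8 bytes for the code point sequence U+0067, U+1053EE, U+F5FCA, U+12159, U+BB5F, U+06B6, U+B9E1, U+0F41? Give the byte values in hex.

U+0067: 1-byte form → 67.
U+1053EE: 4-byte form → F4 85 8F AE.
U+F5FCA: 4-byte form → F3 B5 BF 8A.
U+12159: 4-byte form → F0 92 85 99.
U+BB5F: 3-byte form → EB AD 9F.
U+06B6: 2-byte form → DA B6.
U+B9E1: 3-byte form → EB A7 A1.
U+0F41: 3-byte form → E0 BD 81.
Concatenated (24 bytes): 67 F4 85 8F AE F3 B5 BF 8A F0 92 85 99 EB AD 9F DA B6 EB A7 A1 E0 BD 81.

67 F4 85 8F AE F3 B5 BF 8A F0 92 85 99 EB AD 9F DA B6 EB A7 A1 E0 BD 81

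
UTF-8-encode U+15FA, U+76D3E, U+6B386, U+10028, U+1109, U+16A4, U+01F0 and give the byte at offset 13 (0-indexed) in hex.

U+15FA → 3-byte form E1 97 BA at offsets 0–2.
U+76D3E → 4-byte form F1 B6 B4 BE at offsets 3–6.
U+6B386 → 4-byte form F1 AB 8E 86 at offsets 7–10.
U+10028 → 4-byte form F0 90 80 A8 at offsets 11–14.
Offset 13 falls in char 4's range; it's byte 3 of F0 90 80 A8 = 0x80.

0x80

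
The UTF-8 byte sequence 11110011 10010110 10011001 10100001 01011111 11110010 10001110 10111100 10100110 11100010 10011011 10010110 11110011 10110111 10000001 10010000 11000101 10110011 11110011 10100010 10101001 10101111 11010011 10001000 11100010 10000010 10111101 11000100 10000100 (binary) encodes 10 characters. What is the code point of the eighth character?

Offset 0: leading byte 0xF3 = 11110011 → 4-byte char #1 = F3 96 99 A1.
Offset 4: leading byte 0x5F = 01011111 → 1-byte char #2 = 5F.
Offset 5: leading byte 0xF2 = 11110010 → 4-byte char #3 = F2 8E BC A6.
Offset 9: leading byte 0xE2 = 11100010 → 3-byte char #4 = E2 9B 96.
Offset 12: leading byte 0xF3 = 11110011 → 4-byte char #5 = F3 B7 81 90.
Offset 16: leading byte 0xC5 = 11000101 → 2-byte char #6 = C5 B3.
Offset 18: leading byte 0xF3 = 11110011 → 4-byte char #7 = F3 A2 A9 AF.
Offset 22: leading byte 0xD3 = 11010011 → 2-byte char #8 = D3 88.
Leading byte 0xD3 = 11010011 matches 110xxxxx → 2-byte sequence.
Byte 1: 0xD3 = 11010011, payload 10011 (5 bits).
Byte 2: 0x88 = 10001000 (10xxxxxx ✓), payload 001000.
Concatenate: 10011001000 = 0x4C8 (11 bits → U+04C8).

U+04C8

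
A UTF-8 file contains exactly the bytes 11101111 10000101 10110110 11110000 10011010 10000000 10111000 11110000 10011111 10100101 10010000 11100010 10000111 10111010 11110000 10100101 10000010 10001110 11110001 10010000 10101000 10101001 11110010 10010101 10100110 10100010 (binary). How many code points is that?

7

Byte at offset 0: 0xEF = 11101111 → 3-byte char (#1). Advance 3.
Byte at offset 3: 0xF0 = 11110000 → 4-byte char (#2). Advance 4.
Byte at offset 7: 0xF0 = 11110000 → 4-byte char (#3). Advance 4.
Byte at offset 11: 0xE2 = 11100010 → 3-byte char (#4). Advance 3.
Byte at offset 14: 0xF0 = 11110000 → 4-byte char (#5). Advance 4.
Byte at offset 18: 0xF1 = 11110001 → 4-byte char (#6). Advance 4.
Byte at offset 22: 0xF2 = 11110010 → 4-byte char (#7). Advance 4.
Reached end at offset 26 after 7 code points.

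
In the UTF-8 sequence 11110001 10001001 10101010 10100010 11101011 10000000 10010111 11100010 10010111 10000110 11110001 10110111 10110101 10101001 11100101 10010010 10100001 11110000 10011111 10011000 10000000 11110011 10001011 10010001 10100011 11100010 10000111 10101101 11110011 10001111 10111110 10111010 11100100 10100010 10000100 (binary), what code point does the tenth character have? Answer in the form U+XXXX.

Offset 0: leading byte 0xF1 = 11110001 → 4-byte char #1 = F1 89 AA A2.
Offset 4: leading byte 0xEB = 11101011 → 3-byte char #2 = EB 80 97.
Offset 7: leading byte 0xE2 = 11100010 → 3-byte char #3 = E2 97 86.
Offset 10: leading byte 0xF1 = 11110001 → 4-byte char #4 = F1 B7 B5 A9.
Offset 14: leading byte 0xE5 = 11100101 → 3-byte char #5 = E5 92 A1.
Offset 17: leading byte 0xF0 = 11110000 → 4-byte char #6 = F0 9F 98 80.
Offset 21: leading byte 0xF3 = 11110011 → 4-byte char #7 = F3 8B 91 A3.
Offset 25: leading byte 0xE2 = 11100010 → 3-byte char #8 = E2 87 AD.
Offset 28: leading byte 0xF3 = 11110011 → 4-byte char #9 = F3 8F BE BA.
Offset 32: leading byte 0xE4 = 11100100 → 3-byte char #10 = E4 A2 84.
Leading byte 0xE4 = 11100100 matches 1110xxxx → 3-byte sequence.
Byte 1: 0xE4 = 11100100, payload 0100 (4 bits).
Byte 2: 0xA2 = 10100010 (10xxxxxx ✓), payload 100010.
Byte 3: 0x84 = 10000100 (10xxxxxx ✓), payload 000100.
Concatenate: 0100100010000100 = 0x4884 (16 bits → U+4884).

U+4884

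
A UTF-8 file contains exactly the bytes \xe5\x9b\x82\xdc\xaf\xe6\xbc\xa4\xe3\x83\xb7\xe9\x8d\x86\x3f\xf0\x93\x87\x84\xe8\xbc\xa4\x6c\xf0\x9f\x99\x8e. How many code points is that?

10

Byte at offset 0: 0xE5 = 11100101 → 3-byte char (#1). Advance 3.
Byte at offset 3: 0xDC = 11011100 → 2-byte char (#2). Advance 2.
Byte at offset 5: 0xE6 = 11100110 → 3-byte char (#3). Advance 3.
Byte at offset 8: 0xE3 = 11100011 → 3-byte char (#4). Advance 3.
Byte at offset 11: 0xE9 = 11101001 → 3-byte char (#5). Advance 3.
Byte at offset 14: 0x3F = 00111111 → 1-byte char (#6). Advance 1.
Byte at offset 15: 0xF0 = 11110000 → 4-byte char (#7). Advance 4.
Byte at offset 19: 0xE8 = 11101000 → 3-byte char (#8). Advance 3.
Byte at offset 22: 0x6C = 01101100 → 1-byte char (#9). Advance 1.
Byte at offset 23: 0xF0 = 11110000 → 4-byte char (#10). Advance 4.
Reached end at offset 27 after 10 code points.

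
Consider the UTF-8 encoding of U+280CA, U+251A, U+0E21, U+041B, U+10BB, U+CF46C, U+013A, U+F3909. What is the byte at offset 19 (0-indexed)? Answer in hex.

U+280CA → 4-byte form F0 A8 83 8A at offsets 0–3.
U+251A → 3-byte form E2 94 9A at offsets 4–6.
U+0E21 → 3-byte form E0 B8 A1 at offsets 7–9.
U+041B → 2-byte form D0 9B at offsets 10–11.
U+10BB → 3-byte form E1 82 BB at offsets 12–14.
U+CF46C → 4-byte form F3 8F 91 AC at offsets 15–18.
U+013A → 2-byte form C4 BA at offsets 19–20.
Offset 19 falls in char 7's range; it's byte 1 of C4 BA = 0xC4.

0xC4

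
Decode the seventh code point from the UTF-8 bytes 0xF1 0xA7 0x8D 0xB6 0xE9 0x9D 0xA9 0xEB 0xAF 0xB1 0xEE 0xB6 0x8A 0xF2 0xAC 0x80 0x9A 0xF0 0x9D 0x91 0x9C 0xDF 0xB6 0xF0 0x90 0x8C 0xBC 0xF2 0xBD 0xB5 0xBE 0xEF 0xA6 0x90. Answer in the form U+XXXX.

Offset 0: leading byte 0xF1 = 11110001 → 4-byte char #1 = F1 A7 8D B6.
Offset 4: leading byte 0xE9 = 11101001 → 3-byte char #2 = E9 9D A9.
Offset 7: leading byte 0xEB = 11101011 → 3-byte char #3 = EB AF B1.
Offset 10: leading byte 0xEE = 11101110 → 3-byte char #4 = EE B6 8A.
Offset 13: leading byte 0xF2 = 11110010 → 4-byte char #5 = F2 AC 80 9A.
Offset 17: leading byte 0xF0 = 11110000 → 4-byte char #6 = F0 9D 91 9C.
Offset 21: leading byte 0xDF = 11011111 → 2-byte char #7 = DF B6.
Leading byte 0xDF = 11011111 matches 110xxxxx → 2-byte sequence.
Byte 1: 0xDF = 11011111, payload 11111 (5 bits).
Byte 2: 0xB6 = 10110110 (10xxxxxx ✓), payload 110110.
Concatenate: 11111110110 = 0x7F6 (11 bits → U+07F6).

U+07F6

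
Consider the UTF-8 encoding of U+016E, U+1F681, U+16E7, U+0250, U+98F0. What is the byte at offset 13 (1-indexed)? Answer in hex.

1-indexed offset 13 is 0-indexed offset 12.
U+016E → 2-byte form C5 AE at offsets 0–1.
U+1F681 → 4-byte form F0 9F 9A 81 at offsets 2–5.
U+16E7 → 3-byte form E1 9B A7 at offsets 6–8.
U+0250 → 2-byte form C9 90 at offsets 9–10.
U+98F0 → 3-byte form E9 A3 B0 at offsets 11–13.
Offset 12 falls in char 5's range; it's byte 2 of E9 A3 B0 = 0xA3.

0xA3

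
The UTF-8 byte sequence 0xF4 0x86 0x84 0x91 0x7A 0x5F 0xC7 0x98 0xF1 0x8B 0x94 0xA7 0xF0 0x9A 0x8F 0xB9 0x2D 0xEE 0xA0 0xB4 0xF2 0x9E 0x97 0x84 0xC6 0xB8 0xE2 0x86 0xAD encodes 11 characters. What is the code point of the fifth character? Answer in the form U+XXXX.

Offset 0: leading byte 0xF4 = 11110100 → 4-byte char #1 = F4 86 84 91.
Offset 4: leading byte 0x7A = 01111010 → 1-byte char #2 = 7A.
Offset 5: leading byte 0x5F = 01011111 → 1-byte char #3 = 5F.
Offset 6: leading byte 0xC7 = 11000111 → 2-byte char #4 = C7 98.
Offset 8: leading byte 0xF1 = 11110001 → 4-byte char #5 = F1 8B 94 A7.
Leading byte 0xF1 = 11110001 matches 11110xxx → 4-byte sequence.
Byte 1: 0xF1 = 11110001, payload 001 (3 bits).
Byte 2: 0x8B = 10001011 (10xxxxxx ✓), payload 001011.
Byte 3: 0x94 = 10010100 (10xxxxxx ✓), payload 010100.
Byte 4: 0xA7 = 10100111 (10xxxxxx ✓), payload 100111.
Concatenate: 001001011010100100111 = 0x4B527 (21 bits → U+4B527).

U+4B527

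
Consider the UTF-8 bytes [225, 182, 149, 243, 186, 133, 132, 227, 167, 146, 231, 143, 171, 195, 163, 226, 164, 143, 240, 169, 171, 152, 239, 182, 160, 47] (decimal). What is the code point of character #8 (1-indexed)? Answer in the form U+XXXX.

U+FDA0

Offset 0: leading byte 0xE1 = 11100001 → 3-byte char #1 = E1 B6 95.
Offset 3: leading byte 0xF3 = 11110011 → 4-byte char #2 = F3 BA 85 84.
Offset 7: leading byte 0xE3 = 11100011 → 3-byte char #3 = E3 A7 92.
Offset 10: leading byte 0xE7 = 11100111 → 3-byte char #4 = E7 8F AB.
Offset 13: leading byte 0xC3 = 11000011 → 2-byte char #5 = C3 A3.
Offset 15: leading byte 0xE2 = 11100010 → 3-byte char #6 = E2 A4 8F.
Offset 18: leading byte 0xF0 = 11110000 → 4-byte char #7 = F0 A9 AB 98.
Offset 22: leading byte 0xEF = 11101111 → 3-byte char #8 = EF B6 A0.
Leading byte 0xEF = 11101111 matches 1110xxxx → 3-byte sequence.
Byte 1: 0xEF = 11101111, payload 1111 (4 bits).
Byte 2: 0xB6 = 10110110 (10xxxxxx ✓), payload 110110.
Byte 3: 0xA0 = 10100000 (10xxxxxx ✓), payload 100000.
Concatenate: 1111110110100000 = 0xFDA0 (16 bits → U+FDA0).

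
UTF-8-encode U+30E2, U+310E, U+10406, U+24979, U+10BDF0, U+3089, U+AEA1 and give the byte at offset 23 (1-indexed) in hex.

1-indexed offset 23 is 0-indexed offset 22.
U+30E2 → 3-byte form E3 83 A2 at offsets 0–2.
U+310E → 3-byte form E3 84 8E at offsets 3–5.
U+10406 → 4-byte form F0 90 90 86 at offsets 6–9.
U+24979 → 4-byte form F0 A4 A5 B9 at offsets 10–13.
U+10BDF0 → 4-byte form F4 8B B7 B0 at offsets 14–17.
U+3089 → 3-byte form E3 82 89 at offsets 18–20.
U+AEA1 → 3-byte form EA BA A1 at offsets 21–23.
Offset 22 falls in char 7's range; it's byte 2 of EA BA A1 = 0xBA.

0xBA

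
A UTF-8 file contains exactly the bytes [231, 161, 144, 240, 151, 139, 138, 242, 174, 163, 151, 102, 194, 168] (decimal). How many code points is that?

5

Byte at offset 0: 0xE7 = 11100111 → 3-byte char (#1). Advance 3.
Byte at offset 3: 0xF0 = 11110000 → 4-byte char (#2). Advance 4.
Byte at offset 7: 0xF2 = 11110010 → 4-byte char (#3). Advance 4.
Byte at offset 11: 0x66 = 01100110 → 1-byte char (#4). Advance 1.
Byte at offset 12: 0xC2 = 11000010 → 2-byte char (#5). Advance 2.
Reached end at offset 14 after 5 code points.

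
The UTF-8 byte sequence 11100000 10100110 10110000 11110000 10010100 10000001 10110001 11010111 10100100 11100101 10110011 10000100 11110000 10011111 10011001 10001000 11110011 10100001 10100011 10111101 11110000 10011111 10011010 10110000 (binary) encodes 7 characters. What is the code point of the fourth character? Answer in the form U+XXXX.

Offset 0: leading byte 0xE0 = 11100000 → 3-byte char #1 = E0 A6 B0.
Offset 3: leading byte 0xF0 = 11110000 → 4-byte char #2 = F0 94 81 B1.
Offset 7: leading byte 0xD7 = 11010111 → 2-byte char #3 = D7 A4.
Offset 9: leading byte 0xE5 = 11100101 → 3-byte char #4 = E5 B3 84.
Leading byte 0xE5 = 11100101 matches 1110xxxx → 3-byte sequence.
Byte 1: 0xE5 = 11100101, payload 0101 (4 bits).
Byte 2: 0xB3 = 10110011 (10xxxxxx ✓), payload 110011.
Byte 3: 0x84 = 10000100 (10xxxxxx ✓), payload 000100.
Concatenate: 0101110011000100 = 0x5CC4 (16 bits → U+5CC4).

U+5CC4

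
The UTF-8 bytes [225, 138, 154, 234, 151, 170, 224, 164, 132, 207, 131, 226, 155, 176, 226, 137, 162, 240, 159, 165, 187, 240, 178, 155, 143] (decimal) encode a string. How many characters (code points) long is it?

Byte at offset 0: 0xE1 = 11100001 → 3-byte char (#1). Advance 3.
Byte at offset 3: 0xEA = 11101010 → 3-byte char (#2). Advance 3.
Byte at offset 6: 0xE0 = 11100000 → 3-byte char (#3). Advance 3.
Byte at offset 9: 0xCF = 11001111 → 2-byte char (#4). Advance 2.
Byte at offset 11: 0xE2 = 11100010 → 3-byte char (#5). Advance 3.
Byte at offset 14: 0xE2 = 11100010 → 3-byte char (#6). Advance 3.
Byte at offset 17: 0xF0 = 11110000 → 4-byte char (#7). Advance 4.
Byte at offset 21: 0xF0 = 11110000 → 4-byte char (#8). Advance 4.
Reached end at offset 25 after 8 code points.

8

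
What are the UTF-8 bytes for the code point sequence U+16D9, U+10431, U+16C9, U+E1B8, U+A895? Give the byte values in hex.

U+16D9: 3-byte form → E1 9B 99.
U+10431: 4-byte form → F0 90 90 B1.
U+16C9: 3-byte form → E1 9B 89.
U+E1B8: 3-byte form → EE 86 B8.
U+A895: 3-byte form → EA A2 95.
Concatenated (16 bytes): E1 9B 99 F0 90 90 B1 E1 9B 89 EE 86 B8 EA A2 95.

E1 9B 99 F0 90 90 B1 E1 9B 89 EE 86 B8 EA A2 95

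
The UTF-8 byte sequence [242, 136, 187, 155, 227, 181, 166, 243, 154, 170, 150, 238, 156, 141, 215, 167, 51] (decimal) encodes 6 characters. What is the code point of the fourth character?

U+E70D

Offset 0: leading byte 0xF2 = 11110010 → 4-byte char #1 = F2 88 BB 9B.
Offset 4: leading byte 0xE3 = 11100011 → 3-byte char #2 = E3 B5 A6.
Offset 7: leading byte 0xF3 = 11110011 → 4-byte char #3 = F3 9A AA 96.
Offset 11: leading byte 0xEE = 11101110 → 3-byte char #4 = EE 9C 8D.
Leading byte 0xEE = 11101110 matches 1110xxxx → 3-byte sequence.
Byte 1: 0xEE = 11101110, payload 1110 (4 bits).
Byte 2: 0x9C = 10011100 (10xxxxxx ✓), payload 011100.
Byte 3: 0x8D = 10001101 (10xxxxxx ✓), payload 001101.
Concatenate: 1110011100001101 = 0xE70D (16 bits → U+E70D).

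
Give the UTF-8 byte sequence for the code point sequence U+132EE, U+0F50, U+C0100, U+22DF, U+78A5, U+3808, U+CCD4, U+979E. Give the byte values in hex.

U+132EE: 4-byte form → F0 93 8B AE.
U+0F50: 3-byte form → E0 BD 90.
U+C0100: 4-byte form → F3 80 84 80.
U+22DF: 3-byte form → E2 8B 9F.
U+78A5: 3-byte form → E7 A2 A5.
U+3808: 3-byte form → E3 A0 88.
U+CCD4: 3-byte form → EC B3 94.
U+979E: 3-byte form → E9 9E 9E.
Concatenated (26 bytes): F0 93 8B AE E0 BD 90 F3 80 84 80 E2 8B 9F E7 A2 A5 E3 A0 88 EC B3 94 E9 9E 9E.

F0 93 8B AE E0 BD 90 F3 80 84 80 E2 8B 9F E7 A2 A5 E3 A0 88 EC B3 94 E9 9E 9E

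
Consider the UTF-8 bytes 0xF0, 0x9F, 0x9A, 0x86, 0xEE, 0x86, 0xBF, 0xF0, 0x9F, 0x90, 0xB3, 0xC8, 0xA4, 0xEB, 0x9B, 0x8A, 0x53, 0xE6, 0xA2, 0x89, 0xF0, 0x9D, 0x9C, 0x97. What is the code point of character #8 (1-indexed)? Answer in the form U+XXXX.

U+1D717

Offset 0: leading byte 0xF0 = 11110000 → 4-byte char #1 = F0 9F 9A 86.
Offset 4: leading byte 0xEE = 11101110 → 3-byte char #2 = EE 86 BF.
Offset 7: leading byte 0xF0 = 11110000 → 4-byte char #3 = F0 9F 90 B3.
Offset 11: leading byte 0xC8 = 11001000 → 2-byte char #4 = C8 A4.
Offset 13: leading byte 0xEB = 11101011 → 3-byte char #5 = EB 9B 8A.
Offset 16: leading byte 0x53 = 01010011 → 1-byte char #6 = 53.
Offset 17: leading byte 0xE6 = 11100110 → 3-byte char #7 = E6 A2 89.
Offset 20: leading byte 0xF0 = 11110000 → 4-byte char #8 = F0 9D 9C 97.
Leading byte 0xF0 = 11110000 matches 11110xxx → 4-byte sequence.
Byte 1: 0xF0 = 11110000, payload 000 (3 bits).
Byte 2: 0x9D = 10011101 (10xxxxxx ✓), payload 011101.
Byte 3: 0x9C = 10011100 (10xxxxxx ✓), payload 011100.
Byte 4: 0x97 = 10010111 (10xxxxxx ✓), payload 010111.
Concatenate: 000011101011100010111 = 0x1D717 (21 bits → U+1D717).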